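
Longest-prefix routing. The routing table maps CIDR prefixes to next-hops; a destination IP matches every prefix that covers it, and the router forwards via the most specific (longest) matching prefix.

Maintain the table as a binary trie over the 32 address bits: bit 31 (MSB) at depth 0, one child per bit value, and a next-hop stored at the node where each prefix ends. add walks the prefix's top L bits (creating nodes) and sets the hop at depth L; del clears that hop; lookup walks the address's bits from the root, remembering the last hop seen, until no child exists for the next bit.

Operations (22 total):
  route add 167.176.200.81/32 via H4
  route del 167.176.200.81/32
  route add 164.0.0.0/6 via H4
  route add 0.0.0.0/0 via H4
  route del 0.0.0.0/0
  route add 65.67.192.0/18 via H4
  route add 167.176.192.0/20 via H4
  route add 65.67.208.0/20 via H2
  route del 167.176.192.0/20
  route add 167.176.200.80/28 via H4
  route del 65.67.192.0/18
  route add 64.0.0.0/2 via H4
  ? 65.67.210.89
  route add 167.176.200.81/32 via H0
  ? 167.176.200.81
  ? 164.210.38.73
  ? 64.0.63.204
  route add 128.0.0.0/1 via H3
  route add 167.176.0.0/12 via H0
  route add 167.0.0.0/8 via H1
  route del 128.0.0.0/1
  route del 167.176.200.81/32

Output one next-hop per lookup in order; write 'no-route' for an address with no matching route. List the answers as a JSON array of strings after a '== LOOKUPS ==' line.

Apply in order:
  + 167.176.200.81/32 (H4) depth=32
  - 167.176.200.81/32 clear@32
  + 164.0.0.0/6 (H4) depth=6
  + 0.0.0.0/0 (H4) depth=0
  - 0.0.0.0/0 clear@0
  + 65.67.192.0/18 (H4) depth=18
  + 167.176.192.0/20 (H4) depth=20
  + 65.67.208.0/20 (H2) depth=20
  - 167.176.192.0/20 clear@20
  + 167.176.200.80/28 (H4) depth=28
  - 65.67.192.0/18 clear@18
  + 64.0.0.0/2 (H4) depth=2
  lookup 65.67.210.89: bits 01000001010000111101 walk d0:-→d1:-→d2:H4→d3:-→d4:-→d5:-→d6:-→d7:-→d8:-→d9:-→d10:-→d11:-→d12:-→d13:-→d14:-→d15:-→d16:-→d17:-→d18:-→d19:-→d20:H2 -> H2
  + 167.176.200.81/32 (H0) depth=32
  lookup 167.176.200.81: bits 10100111101100001100100001010001 walk d0:-→d1:-→d2:-→d3:-→d4:-→d5:-→d6:H4→d7:-→d8:-→d9:-→d10:-→d11:-→d12:-→d13:-→d14:-→d15:-→d16:-→d17:-→d18:-→d19:-→d20:-→d21:-→d22:-→d23:-→d24:-→d25:-→d26:-→d27:-→d28:H4→d29:-→d30:-→d31:-→d32:H0 -> H0
  lookup 164.210.38.73: bits 101001 walk d0:-→d1:-→d2:-→d3:-→d4:-→d5:-→d6:H4 -> H4
  lookup 64.0.63.204: bits 0100000 walk d0:-→d1:-→d2:H4→d3:-→d4:-→d5:-→d6:-→d7:- -> H4
  + 128.0.0.0/1 (H3) depth=1
  + 167.176.0.0/12 (H0) depth=12
  + 167.0.0.0/8 (H1) depth=8
  - 128.0.0.0/1 clear@1
  - 167.176.200.81/32 clear@32

== LOOKUPS ==
["H2","H0","H4","H4"]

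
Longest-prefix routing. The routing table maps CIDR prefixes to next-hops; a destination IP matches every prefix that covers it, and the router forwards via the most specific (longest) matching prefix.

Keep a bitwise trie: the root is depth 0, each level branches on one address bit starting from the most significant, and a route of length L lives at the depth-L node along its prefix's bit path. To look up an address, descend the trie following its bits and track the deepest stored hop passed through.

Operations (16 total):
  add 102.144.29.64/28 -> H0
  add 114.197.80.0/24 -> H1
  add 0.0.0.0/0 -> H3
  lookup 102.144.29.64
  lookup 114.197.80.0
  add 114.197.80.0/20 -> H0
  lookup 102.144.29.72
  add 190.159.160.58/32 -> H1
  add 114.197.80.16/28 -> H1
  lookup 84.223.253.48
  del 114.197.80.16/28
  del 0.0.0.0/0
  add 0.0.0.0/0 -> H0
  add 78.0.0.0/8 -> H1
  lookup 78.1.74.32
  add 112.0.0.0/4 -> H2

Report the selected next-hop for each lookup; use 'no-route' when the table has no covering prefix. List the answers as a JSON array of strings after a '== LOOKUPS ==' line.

Process each operation:
  add 102.144.29.64/28 -> H0 at depth 28
  add 114.197.80.0/24 -> H1 at depth 24
  add 0.0.0.0/0 -> H3 at depth 0
  Q 102.144.29.64: descend 0110011010010000000111010100 ; hops seen [H3,H0] ; pick H0
  Q 114.197.80.0: descend 011100101100010101010000 ; hops seen [H3,H1] ; pick H1
  add 114.197.80.0/20 -> H0 at depth 20
  Q 102.144.29.72: descend 0110011010010000000111010100 ; hops seen [H3,H0] ; pick H0
  add 190.159.160.58/32 -> H1 at depth 32
  add 114.197.80.16/28 -> H1 at depth 28
  Q 84.223.253.48: descend 01 ; hops seen [H3] ; pick H3
  - 114.197.80.16/28 clear@28
  - 0.0.0.0/0 clear@0
  add 0.0.0.0/0 -> H0 at depth 0
  add 78.0.0.0/8 -> H1 at depth 8
  Q 78.1.74.32: descend 01001110 ; hops seen [H0,H1] ; pick H1
  add 112.0.0.0/4 -> H2 at depth 4

== LOOKUPS ==
["H0","H1","H0","H3","H1"]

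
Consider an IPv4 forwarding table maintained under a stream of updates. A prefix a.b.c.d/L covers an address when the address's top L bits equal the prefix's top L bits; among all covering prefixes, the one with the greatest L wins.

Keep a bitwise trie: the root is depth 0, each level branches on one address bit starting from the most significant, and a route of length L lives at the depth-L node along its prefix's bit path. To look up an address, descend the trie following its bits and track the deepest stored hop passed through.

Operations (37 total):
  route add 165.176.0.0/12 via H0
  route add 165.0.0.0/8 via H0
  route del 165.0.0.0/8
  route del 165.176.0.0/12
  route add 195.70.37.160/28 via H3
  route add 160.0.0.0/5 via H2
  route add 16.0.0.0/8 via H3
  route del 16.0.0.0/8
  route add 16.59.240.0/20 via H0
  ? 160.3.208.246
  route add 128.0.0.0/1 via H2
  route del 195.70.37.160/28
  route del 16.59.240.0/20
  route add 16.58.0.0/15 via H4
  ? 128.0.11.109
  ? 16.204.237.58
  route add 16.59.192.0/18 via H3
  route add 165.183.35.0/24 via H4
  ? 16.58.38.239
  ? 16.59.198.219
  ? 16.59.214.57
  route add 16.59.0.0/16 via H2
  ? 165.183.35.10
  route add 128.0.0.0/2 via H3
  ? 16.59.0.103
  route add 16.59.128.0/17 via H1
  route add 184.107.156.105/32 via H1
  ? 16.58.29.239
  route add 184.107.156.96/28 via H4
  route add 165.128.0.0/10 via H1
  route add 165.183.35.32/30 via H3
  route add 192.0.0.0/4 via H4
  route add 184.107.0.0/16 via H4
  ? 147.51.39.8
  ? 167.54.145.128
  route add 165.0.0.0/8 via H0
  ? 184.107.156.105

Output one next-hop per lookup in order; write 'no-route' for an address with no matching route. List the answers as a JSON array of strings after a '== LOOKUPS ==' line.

Trace:
  add 165.176.0.0/12 -> H0 at depth 12
  add 165.0.0.0/8 -> H0 at depth 8
  del 165.0.0.0/8 (clear depth 8)
  del 165.176.0.0/12 (clear depth 12)
  add 195.70.37.160/28 -> H3 at depth 28
  add 160.0.0.0/5 -> H2 at depth 5
  add 16.0.0.0/8 -> H3 at depth 8
  del 16.0.0.0/8 (clear depth 8)
  add 16.59.240.0/20 -> H0 at depth 20
  Q 160.3.208.246: descend 10100 ; hops seen [H2] ; pick H2
  add 128.0.0.0/1 -> H2 at depth 1
  del 195.70.37.160/28 (clear depth 28)
  del 16.59.240.0/20 (clear depth 20)
  add 16.58.0.0/15 -> H4 at depth 15
  Q 128.0.11.109: descend 10 ; hops seen [H2] ; pick H2
  Q 16.204.237.58: descend 00010000 ; hops seen [∅] ; pick no-route
  add 16.59.192.0/18 -> H3 at depth 18
  add 165.183.35.0/24 -> H4 at depth 24
  Q 16.58.38.239: descend 000100000011101 ; hops seen [H4] ; pick H4
  Q 16.59.198.219: descend 000100000011101111 ; hops seen [H4,H3] ; pick H3
  Q 16.59.214.57: descend 000100000011101111 ; hops seen [H4,H3] ; pick H3
  add 16.59.0.0/16 -> H2 at depth 16
  Q 165.183.35.10: descend 101001011011011100100011 ; hops seen [H2,H2,H4] ; pick H4
  add 128.0.0.0/2 -> H3 at depth 2
  Q 16.59.0.103: descend 0001000000111011 ; hops seen [H4,H2] ; pick H2
  add 16.59.128.0/17 -> H1 at depth 17
  add 184.107.156.105/32 -> H1 at depth 32
  Q 16.58.29.239: descend 000100000011101 ; hops seen [H4] ; pick H4
  add 184.107.156.96/28 -> H4 at depth 28
  add 165.128.0.0/10 -> H1 at depth 10
  add 165.183.35.32/30 -> H3 at depth 30
  add 192.0.0.0/4 -> H4 at depth 4
  add 184.107.0.0/16 -> H4 at depth 16
  Q 147.51.39.8: descend 10 ; hops seen [H2,H3] ; pick H3
  Q 167.54.145.128: descend 101001 ; hops seen [H2,H3,H2] ; pick H2
  add 165.0.0.0/8 -> H0 at depth 8
  Q 184.107.156.105: descend 10111000011010111001110001101001 ; hops seen [H2,H3,H4,H4,H1] ; pick H1

== LOOKUPS ==
["H2","H2","no-route","H4","H3","H3","H4","H2","H4","H3","H2","H1"]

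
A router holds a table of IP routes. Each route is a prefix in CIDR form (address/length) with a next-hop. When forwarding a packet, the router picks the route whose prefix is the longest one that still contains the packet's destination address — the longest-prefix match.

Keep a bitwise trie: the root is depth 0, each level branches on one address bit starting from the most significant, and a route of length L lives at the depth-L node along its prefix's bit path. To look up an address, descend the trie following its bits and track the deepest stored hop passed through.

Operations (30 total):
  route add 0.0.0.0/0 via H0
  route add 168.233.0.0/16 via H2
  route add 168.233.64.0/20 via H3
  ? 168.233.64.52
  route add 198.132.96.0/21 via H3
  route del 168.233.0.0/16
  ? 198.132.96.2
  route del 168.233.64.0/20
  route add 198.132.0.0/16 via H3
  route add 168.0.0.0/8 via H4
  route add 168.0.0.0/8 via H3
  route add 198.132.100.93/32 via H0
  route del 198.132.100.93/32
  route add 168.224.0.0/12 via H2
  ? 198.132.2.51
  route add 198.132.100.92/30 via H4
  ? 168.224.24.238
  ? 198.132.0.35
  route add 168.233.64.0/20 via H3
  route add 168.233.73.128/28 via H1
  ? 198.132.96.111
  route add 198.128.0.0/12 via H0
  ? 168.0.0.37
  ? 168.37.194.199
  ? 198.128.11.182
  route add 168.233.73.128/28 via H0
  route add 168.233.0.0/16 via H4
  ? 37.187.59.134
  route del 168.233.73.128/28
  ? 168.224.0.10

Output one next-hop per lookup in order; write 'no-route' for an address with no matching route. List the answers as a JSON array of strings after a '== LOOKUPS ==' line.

Trace:
  add 0.0.0.0/0 -> H0 at depth 0
  add 168.233.0.0/16 -> H2 at depth 16
  add 168.233.64.0/20 -> H3 at depth 20
  Q 168.233.64.52: descend 10101000111010010100 ; hops seen [H0,H2,H3] ; pick H3
  add 198.132.96.0/21 -> H3 at depth 21
  del 168.233.0.0/16 (clear depth 16)
  Q 198.132.96.2: descend 110001101000010001100 ; hops seen [H0,H3] ; pick H3
  del 168.233.64.0/20 (clear depth 20)
  add 198.132.0.0/16 -> H3 at depth 16
  add 168.0.0.0/8 -> H4 at depth 8
  add 168.0.0.0/8 -> H3 at depth 8
  add 198.132.100.93/32 -> H0 at depth 32
  del 198.132.100.93/32 (clear depth 32)
  add 168.224.0.0/12 -> H2 at depth 12
  Q 198.132.2.51: descend 11000110100001000 ; hops seen [H0,H3] ; pick H3
  add 198.132.100.92/30 -> H4 at depth 30
  Q 168.224.24.238: descend 101010001110 ; hops seen [H0,H3,H2] ; pick H2
  Q 198.132.0.35: descend 11000110100001000 ; hops seen [H0,H3] ; pick H3
  add 168.233.64.0/20 -> H3 at depth 20
  add 168.233.73.128/28 -> H1 at depth 28
  Q 198.132.96.111: descend 110001101000010001100 ; hops seen [H0,H3,H3] ; pick H3
  add 198.128.0.0/12 -> H0 at depth 12
  Q 168.0.0.37: descend 10101000 ; hops seen [H0,H3] ; pick H3
  Q 168.37.194.199: descend 10101000 ; hops seen [H0,H3] ; pick H3
  Q 198.128.11.182: descend 1100011010000 ; hops seen [H0,H0] ; pick H0
  add 168.233.73.128/28 -> H0 at depth 28
  add 168.233.0.0/16 -> H4 at depth 16
  Q 37.187.59.134: descend ε ; hops seen [H0] ; pick H0
  del 168.233.73.128/28 (clear depth 28)
  Q 168.224.0.10: descend 101010001110 ; hops seen [H0,H3,H2] ; pick H2

== LOOKUPS ==
["H3","H3","H3","H2","H3","H3","H3","H3","H0","H0","H2"]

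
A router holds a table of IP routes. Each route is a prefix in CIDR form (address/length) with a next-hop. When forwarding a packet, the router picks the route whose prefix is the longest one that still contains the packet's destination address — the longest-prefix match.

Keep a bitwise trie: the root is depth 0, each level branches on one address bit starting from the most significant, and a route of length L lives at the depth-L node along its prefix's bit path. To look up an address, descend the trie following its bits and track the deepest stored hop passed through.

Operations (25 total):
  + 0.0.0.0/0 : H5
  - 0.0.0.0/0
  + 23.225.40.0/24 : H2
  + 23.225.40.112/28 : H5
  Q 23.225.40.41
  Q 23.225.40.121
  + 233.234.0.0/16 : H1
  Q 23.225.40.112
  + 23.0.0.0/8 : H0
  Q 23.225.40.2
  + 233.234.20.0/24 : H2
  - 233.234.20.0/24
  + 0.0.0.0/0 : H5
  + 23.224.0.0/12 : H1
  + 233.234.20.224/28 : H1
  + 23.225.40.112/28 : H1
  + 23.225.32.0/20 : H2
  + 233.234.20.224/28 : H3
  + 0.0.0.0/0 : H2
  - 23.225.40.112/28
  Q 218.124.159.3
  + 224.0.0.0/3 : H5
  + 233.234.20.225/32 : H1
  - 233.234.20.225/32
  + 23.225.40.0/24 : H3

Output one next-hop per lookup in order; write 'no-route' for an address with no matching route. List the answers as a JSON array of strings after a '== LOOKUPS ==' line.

Apply in order:
  add 0.0.0.0/0 -> H5 at depth 0
  - 0.0.0.0/0 clear@0
  add 23.225.40.0/24 -> H2 at depth 24
  add 23.225.40.112/28 -> H5 at depth 28
  lookup 23.225.40.41: bits 0001011111100001001010000 walk d0:-→d1:-→d2:-→d3:-→d4:-→d5:-→d6:-→d7:-→d8:-→d9:-→d10:-→d11:-→d12:-→d13:-→d14:-→d15:-→d16:-→d17:-→d18:-→d19:-→d20:-→d21:-→d22:-→d23:-→d24:H2→d25:- -> H2
  lookup 23.225.40.121: bits 0001011111100001001010000111 walk d0:-→d1:-→d2:-→d3:-→d4:-→d5:-→d6:-→d7:-→d8:-→d9:-→d10:-→d11:-→d12:-→d13:-→d14:-→d15:-→d16:-→d17:-→d18:-→d19:-→d20:-→d21:-→d22:-→d23:-→d24:H2→d25:-→d26:-→d27:-→d28:H5 -> H5
  add 233.234.0.0/16 -> H1 at depth 16
  lookup 23.225.40.112: bits 0001011111100001001010000111 walk d0:-→d1:-→d2:-→d3:-→d4:-→d5:-→d6:-→d7:-→d8:-→d9:-→d10:-→d11:-→d12:-→d13:-→d14:-→d15:-→d16:-→d17:-→d18:-→d19:-→d20:-→d21:-→d22:-→d23:-→d24:H2→d25:-→d26:-→d27:-→d28:H5 -> H5
  add 23.0.0.0/8 -> H0 at depth 8
  lookup 23.225.40.2: bits 0001011111100001001010000 walk d0:-→d1:-→d2:-→d3:-→d4:-→d5:-→d6:-→d7:-→d8:H0→d9:-→d10:-→d11:-→d12:-→d13:-→d14:-→d15:-→d16:-→d17:-→d18:-→d19:-→d20:-→d21:-→d22:-→d23:-→d24:H2→d25:- -> H2
  add 233.234.20.0/24 -> H2 at depth 24
  - 233.234.20.0/24 clear@24
  add 0.0.0.0/0 -> H5 at depth 0
  add 23.224.0.0/12 -> H1 at depth 12
  add 233.234.20.224/28 -> H1 at depth 28
  add 23.225.40.112/28 -> H1 at depth 28
  add 23.225.32.0/20 -> H2 at depth 20
  add 233.234.20.224/28 -> H3 at depth 28
  add 0.0.0.0/0 -> H2 at depth 0
  - 23.225.40.112/28 clear@28
  lookup 218.124.159.3: bits 11 walk d0:H2→d1:-→d2:- -> H2
  add 224.0.0.0/3 -> H5 at depth 3
  add 233.234.20.225/32 -> H1 at depth 32
  - 233.234.20.225/32 clear@32
  add 23.225.40.0/24 -> H3 at depth 24

== LOOKUPS ==
["H2","H5","H5","H2","H2"]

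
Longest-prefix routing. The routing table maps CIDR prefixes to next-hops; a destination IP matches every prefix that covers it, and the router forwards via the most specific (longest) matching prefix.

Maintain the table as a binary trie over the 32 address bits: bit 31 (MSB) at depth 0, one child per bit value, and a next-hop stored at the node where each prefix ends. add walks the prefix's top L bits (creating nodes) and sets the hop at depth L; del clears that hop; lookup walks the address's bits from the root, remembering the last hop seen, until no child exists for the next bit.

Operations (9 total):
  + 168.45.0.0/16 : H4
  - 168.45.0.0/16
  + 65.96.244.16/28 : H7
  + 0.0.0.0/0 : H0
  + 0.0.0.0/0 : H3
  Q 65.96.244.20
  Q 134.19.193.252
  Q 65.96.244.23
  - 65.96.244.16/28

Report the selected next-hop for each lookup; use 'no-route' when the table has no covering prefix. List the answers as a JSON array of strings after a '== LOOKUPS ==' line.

Process each operation:
  + 168.45.0.0/16 (H4) depth=16
  - 168.45.0.0/16 clear@16
  + 65.96.244.16/28 (H7) depth=28
  + 0.0.0.0/0 (H0) depth=0
  + 0.0.0.0/0 (H3) depth=0
  Q 65.96.244.20: descend 0100000101100000111101000001 ; hops seen [H3,H7] ; pick H7
  Q 134.19.193.252: descend 10 ; hops seen [H3] ; pick H3
  Q 65.96.244.23: descend 0100000101100000111101000001 ; hops seen [H3,H7] ; pick H7
  - 65.96.244.16/28 clear@28

== LOOKUPS ==
["H7","H3","H7"]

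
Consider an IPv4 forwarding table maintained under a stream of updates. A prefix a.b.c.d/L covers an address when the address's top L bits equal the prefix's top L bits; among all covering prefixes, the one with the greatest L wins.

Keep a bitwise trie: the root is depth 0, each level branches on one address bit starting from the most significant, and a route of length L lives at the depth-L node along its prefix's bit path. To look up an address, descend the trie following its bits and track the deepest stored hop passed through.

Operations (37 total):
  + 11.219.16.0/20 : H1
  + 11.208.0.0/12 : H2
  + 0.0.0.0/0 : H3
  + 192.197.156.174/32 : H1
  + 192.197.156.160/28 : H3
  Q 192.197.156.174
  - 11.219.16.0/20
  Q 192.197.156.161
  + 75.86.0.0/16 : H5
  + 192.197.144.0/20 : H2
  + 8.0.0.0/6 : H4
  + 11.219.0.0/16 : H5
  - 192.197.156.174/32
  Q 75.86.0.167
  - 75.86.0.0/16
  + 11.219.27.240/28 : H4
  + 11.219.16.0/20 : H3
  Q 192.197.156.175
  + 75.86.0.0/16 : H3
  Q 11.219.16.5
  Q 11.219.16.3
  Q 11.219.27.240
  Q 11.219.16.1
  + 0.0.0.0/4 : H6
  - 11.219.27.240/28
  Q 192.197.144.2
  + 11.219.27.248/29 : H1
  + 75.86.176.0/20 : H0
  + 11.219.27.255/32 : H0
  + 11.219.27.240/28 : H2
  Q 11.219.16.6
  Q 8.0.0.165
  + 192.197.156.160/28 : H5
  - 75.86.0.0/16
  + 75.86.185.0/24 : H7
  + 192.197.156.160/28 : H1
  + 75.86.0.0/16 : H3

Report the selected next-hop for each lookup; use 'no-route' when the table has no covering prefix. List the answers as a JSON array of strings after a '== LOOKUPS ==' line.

Trace:
  add 11.219.16.0/20 -> H1 at depth 20
  add 11.208.0.0/12 -> H2 at depth 12
  add 0.0.0.0/0 -> H3 at depth 0
  add 192.197.156.174/32 -> H1 at depth 32
  add 192.197.156.160/28 -> H3 at depth 28
  Q 192.197.156.174: descend 11000000110001011001110010101110 ; hops seen [H3,H3,H1] ; pick H1
  - 11.219.16.0/20 clear@20
  Q 192.197.156.161: descend 1100000011000101100111001010 ; hops seen [H3,H3] ; pick H3
  add 75.86.0.0/16 -> H5 at depth 16
  add 192.197.144.0/20 -> H2 at depth 20
  add 8.0.0.0/6 -> H4 at depth 6
  add 11.219.0.0/16 -> H5 at depth 16
  - 192.197.156.174/32 clear@32
  Q 75.86.0.167: descend 0100101101010110 ; hops seen [H3,H5] ; pick H5
  - 75.86.0.0/16 clear@16
  add 11.219.27.240/28 -> H4 at depth 28
  add 11.219.16.0/20 -> H3 at depth 20
  Q 192.197.156.175: descend 1100000011000101100111001010111 ; hops seen [H3,H2,H3] ; pick H3
  add 75.86.0.0/16 -> H3 at depth 16
  Q 11.219.16.5: descend 00001011110110110001 ; hops seen [H3,H4,H2,H5,H3] ; pick H3
  Q 11.219.16.3: descend 00001011110110110001 ; hops seen [H3,H4,H2,H5,H3] ; pick H3
  Q 11.219.27.240: descend 0000101111011011000110111111 ; hops seen [H3,H4,H2,H5,H3,H4] ; pick H4
  Q 11.219.16.1: descend 00001011110110110001 ; hops seen [H3,H4,H2,H5,H3] ; pick H3
  add 0.0.0.0/4 -> H6 at depth 4
  - 11.219.27.240/28 clear@28
  Q 192.197.144.2: descend 11000000110001011001 ; hops seen [H3,H2] ; pick H2
  add 11.219.27.248/29 -> H1 at depth 29
  add 75.86.176.0/20 -> H0 at depth 20
  add 11.219.27.255/32 -> H0 at depth 32
  add 11.219.27.240/28 -> H2 at depth 28
  Q 11.219.16.6: descend 00001011110110110001 ; hops seen [H3,H6,H4,H2,H5,H3] ; pick H3
  Q 8.0.0.165: descend 000010 ; hops seen [H3,H6,H4] ; pick H4
  add 192.197.156.160/28 -> H5 at depth 28
  - 75.86.0.0/16 clear@16
  add 75.86.185.0/24 -> H7 at depth 24
  add 192.197.156.160/28 -> H1 at depth 28
  add 75.86.0.0/16 -> H3 at depth 16

== LOOKUPS ==
["H1","H3","H5","H3","H3","H3","H4","H3","H2","H3","H4"]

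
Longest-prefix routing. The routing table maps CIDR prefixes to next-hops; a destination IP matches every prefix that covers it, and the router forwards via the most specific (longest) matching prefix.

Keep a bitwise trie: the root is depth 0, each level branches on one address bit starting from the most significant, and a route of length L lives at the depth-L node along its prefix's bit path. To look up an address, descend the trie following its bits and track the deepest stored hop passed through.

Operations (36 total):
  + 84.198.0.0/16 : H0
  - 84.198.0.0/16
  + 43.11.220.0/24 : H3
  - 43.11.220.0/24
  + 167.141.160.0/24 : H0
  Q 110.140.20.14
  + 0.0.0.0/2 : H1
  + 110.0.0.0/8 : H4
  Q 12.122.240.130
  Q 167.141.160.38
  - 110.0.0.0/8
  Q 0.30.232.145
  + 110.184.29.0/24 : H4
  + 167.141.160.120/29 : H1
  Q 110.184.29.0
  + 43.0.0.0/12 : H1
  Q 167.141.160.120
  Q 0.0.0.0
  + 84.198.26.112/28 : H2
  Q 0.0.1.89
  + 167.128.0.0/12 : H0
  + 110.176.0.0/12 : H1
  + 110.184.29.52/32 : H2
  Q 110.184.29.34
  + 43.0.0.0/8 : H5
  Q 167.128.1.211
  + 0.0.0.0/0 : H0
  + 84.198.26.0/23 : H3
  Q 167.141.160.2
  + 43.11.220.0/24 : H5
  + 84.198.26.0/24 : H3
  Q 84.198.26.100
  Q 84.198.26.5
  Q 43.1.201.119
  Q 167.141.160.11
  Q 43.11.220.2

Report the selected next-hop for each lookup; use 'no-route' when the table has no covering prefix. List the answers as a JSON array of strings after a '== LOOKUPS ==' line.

Apply in order:
  add 84.198.0.0/16 -> H0 at depth 16
  del 84.198.0.0/16 (clear depth 16)
  add 43.11.220.0/24 -> H3 at depth 24
  del 43.11.220.0/24 (clear depth 24)
  add 167.141.160.0/24 -> H0 at depth 24
  Q 110.140.20.14: descend 01 ; hops seen [∅] ; pick no-route
  add 0.0.0.0/2 -> H1 at depth 2
  add 110.0.0.0/8 -> H4 at depth 8
  Q 12.122.240.130: descend 00 ; hops seen [H1] ; pick H1
  Q 167.141.160.38: descend 101001111000110110100000 ; hops seen [H0] ; pick H0
  del 110.0.0.0/8 (clear depth 8)
  Q 0.30.232.145: descend 00 ; hops seen [H1] ; pick H1
  add 110.184.29.0/24 -> H4 at depth 24
  add 167.141.160.120/29 -> H1 at depth 29
  Q 110.184.29.0: descend 011011101011100000011101 ; hops seen [H4] ; pick H4
  add 43.0.0.0/12 -> H1 at depth 12
  Q 167.141.160.120: descend 10100111100011011010000001111 ; hops seen [H0,H1] ; pick H1
  Q 0.0.0.0: descend 00 ; hops seen [H1] ; pick H1
  add 84.198.26.112/28 -> H2 at depth 28
  Q 0.0.1.89: descend 00 ; hops seen [H1] ; pick H1
  add 167.128.0.0/12 -> H0 at depth 12
  add 110.176.0.0/12 -> H1 at depth 12
  add 110.184.29.52/32 -> H2 at depth 32
  Q 110.184.29.34: descend 011011101011100000011101001 ; hops seen [H1,H4] ; pick H4
  add 43.0.0.0/8 -> H5 at depth 8
  Q 167.128.1.211: descend 101001111000 ; hops seen [H0] ; pick H0
  add 0.0.0.0/0 -> H0 at depth 0
  add 84.198.26.0/23 -> H3 at depth 23
  Q 167.141.160.2: descend 1010011110001101101000000 ; hops seen [H0,H0,H0] ; pick H0
  add 43.11.220.0/24 -> H5 at depth 24
  add 84.198.26.0/24 -> H3 at depth 24
  Q 84.198.26.100: descend 010101001100011000011010011 ; hops seen [H0,H3,H3] ; pick H3
  Q 84.198.26.5: descend 0101010011000110000110100 ; hops seen [H0,H3,H3] ; pick H3
  Q 43.1.201.119: descend 001010110000 ; hops seen [H0,H1,H5,H1] ; pick H1
  Q 167.141.160.11: descend 1010011110001101101000000 ; hops seen [H0,H0,H0] ; pick H0
  Q 43.11.220.2: descend 001010110000101111011100 ; hops seen [H0,H1,H5,H1,H5] ; pick H5

== LOOKUPS ==
["no-route","H1","H0","H1","H4","H1","H1","H1","H4","H0","H0","H3","H3","H1","H0","H5"]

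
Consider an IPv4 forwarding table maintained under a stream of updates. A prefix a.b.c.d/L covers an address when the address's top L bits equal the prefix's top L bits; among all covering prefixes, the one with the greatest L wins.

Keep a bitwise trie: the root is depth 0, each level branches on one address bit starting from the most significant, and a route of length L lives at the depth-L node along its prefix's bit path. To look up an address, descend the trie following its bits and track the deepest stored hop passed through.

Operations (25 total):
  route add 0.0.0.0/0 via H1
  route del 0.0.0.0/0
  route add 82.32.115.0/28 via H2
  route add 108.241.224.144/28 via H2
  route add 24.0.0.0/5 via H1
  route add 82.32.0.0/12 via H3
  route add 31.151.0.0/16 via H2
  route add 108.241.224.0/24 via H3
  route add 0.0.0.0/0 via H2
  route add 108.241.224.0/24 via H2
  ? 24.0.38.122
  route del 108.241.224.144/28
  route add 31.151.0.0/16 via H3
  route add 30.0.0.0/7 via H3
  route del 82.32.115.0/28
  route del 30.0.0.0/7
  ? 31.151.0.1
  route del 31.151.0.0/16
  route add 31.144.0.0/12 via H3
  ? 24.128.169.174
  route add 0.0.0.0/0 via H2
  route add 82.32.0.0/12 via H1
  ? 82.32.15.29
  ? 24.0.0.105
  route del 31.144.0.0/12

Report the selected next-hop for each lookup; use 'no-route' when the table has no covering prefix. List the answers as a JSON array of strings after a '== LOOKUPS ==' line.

Process each operation:
  add 0.0.0.0/0 -> H1 at depth 0
  - 0.0.0.0/0 clear@0
  add 82.32.115.0/28 -> H2 at depth 28
  add 108.241.224.144/28 -> H2 at depth 28
  add 24.0.0.0/5 -> H1 at depth 5
  add 82.32.0.0/12 -> H3 at depth 12
  add 31.151.0.0/16 -> H2 at depth 16
  add 108.241.224.0/24 -> H3 at depth 24
  add 0.0.0.0/0 -> H2 at depth 0
  add 108.241.224.0/24 -> H2 at depth 24
  Q 24.0.38.122: descend 00011 ; hops seen [H2,H1] ; pick H1
  - 108.241.224.144/28 clear@28
  add 31.151.0.0/16 -> H3 at depth 16
  add 30.0.0.0/7 -> H3 at depth 7
  - 82.32.115.0/28 clear@28
  - 30.0.0.0/7 clear@7
  Q 31.151.0.1: descend 0001111110010111 ; hops seen [H2,H1,H3] ; pick H3
  - 31.151.0.0/16 clear@16
  add 31.144.0.0/12 -> H3 at depth 12
  Q 24.128.169.174: descend 00011 ; hops seen [H2,H1] ; pick H1
  add 0.0.0.0/0 -> H2 at depth 0
  add 82.32.0.0/12 -> H1 at depth 12
  Q 82.32.15.29: descend 01010010001000000 ; hops seen [H2,H1] ; pick H1
  Q 24.0.0.105: descend 00011 ; hops seen [H2,H1] ; pick H1
  - 31.144.0.0/12 clear@12

== LOOKUPS ==
["H1","H3","H1","H1","H1"]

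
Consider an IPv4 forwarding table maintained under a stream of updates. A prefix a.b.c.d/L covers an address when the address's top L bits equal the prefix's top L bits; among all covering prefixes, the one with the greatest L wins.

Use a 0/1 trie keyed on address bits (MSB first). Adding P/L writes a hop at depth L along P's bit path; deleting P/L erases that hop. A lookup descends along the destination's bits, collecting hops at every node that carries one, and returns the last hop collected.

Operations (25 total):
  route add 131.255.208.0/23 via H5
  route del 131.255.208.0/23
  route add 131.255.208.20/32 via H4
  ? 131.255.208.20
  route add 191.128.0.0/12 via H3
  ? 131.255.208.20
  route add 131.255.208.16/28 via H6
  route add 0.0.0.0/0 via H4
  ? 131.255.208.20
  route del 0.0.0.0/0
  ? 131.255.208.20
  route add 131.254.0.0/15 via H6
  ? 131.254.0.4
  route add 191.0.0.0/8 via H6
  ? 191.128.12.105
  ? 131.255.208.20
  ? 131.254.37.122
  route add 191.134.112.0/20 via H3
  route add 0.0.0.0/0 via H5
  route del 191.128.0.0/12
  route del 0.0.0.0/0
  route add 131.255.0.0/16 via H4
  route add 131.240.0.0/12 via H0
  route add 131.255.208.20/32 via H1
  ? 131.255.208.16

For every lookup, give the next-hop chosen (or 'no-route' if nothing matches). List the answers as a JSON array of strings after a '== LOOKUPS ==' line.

Process each operation:
  add 131.255.208.0/23 -> H5 at depth 23
  del 131.255.208.0/23 (clear depth 23)
  add 131.255.208.20/32 -> H4 at depth 32
  ? 131.255.208.20  path d0:-→d1:-→d2:-→d3:-→d4:-→d5:-→d6:-→d7:-→d8:-→d9:-→d10:-→d11:-→d12:-→d13:-→d14:-→d15:-→d16:-→d17:-→d18:-→d19:-→d20:-→d21:-→d22:-→d23:-→d24:-→d25:-→d26:-→d27:-→d28:-→d29:-→d30:-→d31:-→d32:H4  best=H4
  add 191.128.0.0/12 -> H3 at depth 12
  ? 131.255.208.20  path d0:-→d1:-→d2:-→d3:-→d4:-→d5:-→d6:-→d7:-→d8:-→d9:-→d10:-→d11:-→d12:-→d13:-→d14:-→d15:-→d16:-→d17:-→d18:-→d19:-→d20:-→d21:-→d22:-→d23:-→d24:-→d25:-→d26:-→d27:-→d28:-→d29:-→d30:-→d31:-→d32:H4  best=H4
  add 131.255.208.16/28 -> H6 at depth 28
  add 0.0.0.0/0 -> H4 at depth 0
  ? 131.255.208.20  path d0:H4→d1:-→d2:-→d3:-→d4:-→d5:-→d6:-→d7:-→d8:-→d9:-→d10:-→d11:-→d12:-→d13:-→d14:-→d15:-→d16:-→d17:-→d18:-→d19:-→d20:-→d21:-→d22:-→d23:-→d24:-→d25:-→d26:-→d27:-→d28:H6→d29:-→d30:-→d31:-→d32:H4  best=H4
  del 0.0.0.0/0 (clear depth 0)
  ? 131.255.208.20  path d0:-→d1:-→d2:-→d3:-→d4:-→d5:-→d6:-→d7:-→d8:-→d9:-→d10:-→d11:-→d12:-→d13:-→d14:-→d15:-→d16:-→d17:-→d18:-→d19:-→d20:-→d21:-→d22:-→d23:-→d24:-→d25:-→d26:-→d27:-→d28:H6→d29:-→d30:-→d31:-→d32:H4  best=H4
  add 131.254.0.0/15 -> H6 at depth 15
  ? 131.254.0.4  path d0:-→d1:-→d2:-→d3:-→d4:-→d5:-→d6:-→d7:-→d8:-→d9:-→d10:-→d11:-→d12:-→d13:-→d14:-→d15:H6  best=H6
  add 191.0.0.0/8 -> H6 at depth 8
  ? 191.128.12.105  path d0:-→d1:-→d2:-→d3:-→d4:-→d5:-→d6:-→d7:-→d8:H6→d9:-→d10:-→d11:-→d12:H3  best=H3
  ? 131.255.208.20  path d0:-→d1:-→d2:-→d3:-→d4:-→d5:-→d6:-→d7:-→d8:-→d9:-→d10:-→d11:-→d12:-→d13:-→d14:-→d15:H6→d16:-→d17:-→d18:-→d19:-→d20:-→d21:-→d22:-→d23:-→d24:-→d25:-→d26:-→d27:-→d28:H6→d29:-→d30:-→d31:-→d32:H4  best=H4
  ? 131.254.37.122  path d0:-→d1:-→d2:-→d3:-→d4:-→d5:-→d6:-→d7:-→d8:-→d9:-→d10:-→d11:-→d12:-→d13:-→d14:-→d15:H6  best=H6
  add 191.134.112.0/20 -> H3 at depth 20
  add 0.0.0.0/0 -> H5 at depth 0
  del 191.128.0.0/12 (clear depth 12)
  del 0.0.0.0/0 (clear depth 0)
  add 131.255.0.0/16 -> H4 at depth 16
  add 131.240.0.0/12 -> H0 at depth 12
  add 131.255.208.20/32 -> H1 at depth 32
  ? 131.255.208.16  path d0:-→d1:-→d2:-→d3:-→d4:-→d5:-→d6:-→d7:-→d8:-→d9:-→d10:-→d11:-→d12:H0→d13:-→d14:-→d15:H6→d16:H4→d17:-→d18:-→d19:-→d20:-→d21:-→d22:-→d23:-→d24:-→d25:-→d26:-→d27:-→d28:H6→d29:-  best=H6

== LOOKUPS ==
["H4","H4","H4","H4","H6","H3","H4","H6","H6"]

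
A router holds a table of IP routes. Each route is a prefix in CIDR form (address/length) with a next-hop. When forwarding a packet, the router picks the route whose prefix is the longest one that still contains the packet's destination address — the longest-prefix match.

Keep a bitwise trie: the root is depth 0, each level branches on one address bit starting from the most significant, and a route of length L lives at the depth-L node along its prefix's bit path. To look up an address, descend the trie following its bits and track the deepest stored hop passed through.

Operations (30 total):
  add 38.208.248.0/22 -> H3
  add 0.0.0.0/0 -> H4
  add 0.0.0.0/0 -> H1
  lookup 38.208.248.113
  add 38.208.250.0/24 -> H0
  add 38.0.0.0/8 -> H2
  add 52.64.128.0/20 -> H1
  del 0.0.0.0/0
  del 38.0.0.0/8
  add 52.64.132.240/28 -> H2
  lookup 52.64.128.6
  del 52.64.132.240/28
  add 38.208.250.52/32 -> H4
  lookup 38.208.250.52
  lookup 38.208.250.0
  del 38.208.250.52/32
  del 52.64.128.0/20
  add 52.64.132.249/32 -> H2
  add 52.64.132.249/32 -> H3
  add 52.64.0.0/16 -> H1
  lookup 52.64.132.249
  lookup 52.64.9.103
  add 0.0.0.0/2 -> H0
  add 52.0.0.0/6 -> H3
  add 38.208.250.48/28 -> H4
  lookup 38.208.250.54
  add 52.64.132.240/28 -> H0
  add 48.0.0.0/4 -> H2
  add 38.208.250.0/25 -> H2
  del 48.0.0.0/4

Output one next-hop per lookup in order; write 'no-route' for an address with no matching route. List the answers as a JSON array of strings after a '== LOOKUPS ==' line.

Apply in order:
  add 38.208.248.0/22 -> H3 at depth 22
  add 0.0.0.0/0 -> H4 at depth 0
  add 0.0.0.0/0 -> H1 at depth 0
  Q 38.208.248.113: descend 0010011011010000111110 ; hops seen [H1,H3] ; pick H3
  add 38.208.250.0/24 -> H0 at depth 24
  add 38.0.0.0/8 -> H2 at depth 8
  add 52.64.128.0/20 -> H1 at depth 20
  - 0.0.0.0/0 clear@0
  - 38.0.0.0/8 clear@8
  add 52.64.132.240/28 -> H2 at depth 28
  Q 52.64.128.6: descend 001101000100000010000 ; hops seen [H1] ; pick H1
  - 52.64.132.240/28 clear@28
  add 38.208.250.52/32 -> H4 at depth 32
  Q 38.208.250.52: descend 00100110110100001111101000110100 ; hops seen [H3,H0,H4] ; pick H4
  Q 38.208.250.0: descend 00100110110100001111101000 ; hops seen [H3,H0] ; pick H0
  - 38.208.250.52/32 clear@32
  - 52.64.128.0/20 clear@20
  add 52.64.132.249/32 -> H2 at depth 32
  add 52.64.132.249/32 -> H3 at depth 32
  add 52.64.0.0/16 -> H1 at depth 16
  Q 52.64.132.249: descend 00110100010000001000010011111001 ; hops seen [H1,H3] ; pick H3
  Q 52.64.9.103: descend 0011010001000000 ; hops seen [H1] ; pick H1
  add 0.0.0.0/2 -> H0 at depth 2
  add 52.0.0.0/6 -> H3 at depth 6
  add 38.208.250.48/28 -> H4 at depth 28
  Q 38.208.250.54: descend 001001101101000011111010001101 ; hops seen [H0,H3,H0,H4] ; pick H4
  add 52.64.132.240/28 -> H0 at depth 28
  add 48.0.0.0/4 -> H2 at depth 4
  add 38.208.250.0/25 -> H2 at depth 25
  - 48.0.0.0/4 clear@4

== LOOKUPS ==
["H3","H1","H4","H0","H3","H1","H4"]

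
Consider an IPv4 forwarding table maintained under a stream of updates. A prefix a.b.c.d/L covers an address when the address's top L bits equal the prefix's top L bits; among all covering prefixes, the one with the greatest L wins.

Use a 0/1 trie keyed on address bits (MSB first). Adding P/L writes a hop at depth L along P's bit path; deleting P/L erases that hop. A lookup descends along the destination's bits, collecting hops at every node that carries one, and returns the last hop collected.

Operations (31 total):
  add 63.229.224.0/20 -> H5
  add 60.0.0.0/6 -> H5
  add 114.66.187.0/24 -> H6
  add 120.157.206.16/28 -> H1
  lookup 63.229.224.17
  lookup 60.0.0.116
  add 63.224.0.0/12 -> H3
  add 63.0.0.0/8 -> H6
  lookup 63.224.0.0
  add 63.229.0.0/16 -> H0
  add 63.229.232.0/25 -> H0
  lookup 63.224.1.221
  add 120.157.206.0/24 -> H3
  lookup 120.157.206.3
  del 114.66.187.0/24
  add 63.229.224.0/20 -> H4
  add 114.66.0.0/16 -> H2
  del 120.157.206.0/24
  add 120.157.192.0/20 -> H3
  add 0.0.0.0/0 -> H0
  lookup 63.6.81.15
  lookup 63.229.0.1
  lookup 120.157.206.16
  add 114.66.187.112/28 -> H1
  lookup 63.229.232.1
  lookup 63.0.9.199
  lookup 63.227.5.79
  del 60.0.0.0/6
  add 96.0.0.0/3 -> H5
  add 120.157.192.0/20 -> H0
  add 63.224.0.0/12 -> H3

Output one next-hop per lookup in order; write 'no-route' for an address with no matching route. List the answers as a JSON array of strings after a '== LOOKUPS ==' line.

Trace:
  + 63.229.224.0/20 (H5) depth=20
  + 60.0.0.0/6 (H5) depth=6
  + 114.66.187.0/24 (H6) depth=24
  + 120.157.206.16/28 (H1) depth=28
  lookup 63.229.224.17: bits 00111111111001011110 walk d0:-→d1:-→d2:-→d3:-→d4:-→d5:-→d6:H5→d7:-→d8:-→d9:-→d10:-→d11:-→d12:-→d13:-→d14:-→d15:-→d16:-→d17:-→d18:-→d19:-→d20:H5 -> H5
  lookup 60.0.0.116: bits 001111 walk d0:-→d1:-→d2:-→d3:-→d4:-→d5:-→d6:H5 -> H5
  + 63.224.0.0/12 (H3) depth=12
  + 63.0.0.0/8 (H6) depth=8
  lookup 63.224.0.0: bits 0011111111100 walk d0:-→d1:-→d2:-→d3:-→d4:-→d5:-→d6:H5→d7:-→d8:H6→d9:-→d10:-→d11:-→d12:H3→d13:- -> H3
  + 63.229.0.0/16 (H0) depth=16
  + 63.229.232.0/25 (H0) depth=25
  lookup 63.224.1.221: bits 0011111111100 walk d0:-→d1:-→d2:-→d3:-→d4:-→d5:-→d6:H5→d7:-→d8:H6→d9:-→d10:-→d11:-→d12:H3→d13:- -> H3
  + 120.157.206.0/24 (H3) depth=24
  lookup 120.157.206.3: bits 011110001001110111001110000 walk d0:-→d1:-→d2:-→d3:-→d4:-→d5:-→d6:-→d7:-→d8:-→d9:-→d10:-→d11:-→d12:-→d13:-→d14:-→d15:-→d16:-→d17:-→d18:-→d19:-→d20:-→d21:-→d22:-→d23:-→d24:H3→d25:-→d26:-→d27:- -> H3
  del 114.66.187.0/24 (clear depth 24)
  + 63.229.224.0/20 (H4) depth=20
  + 114.66.0.0/16 (H2) depth=16
  del 120.157.206.0/24 (clear depth 24)
  + 120.157.192.0/20 (H3) depth=20
  + 0.0.0.0/0 (H0) depth=0
  lookup 63.6.81.15: bits 00111111 walk d0:H0→d1:-→d2:-→d3:-→d4:-→d5:-→d6:H5→d7:-→d8:H6 -> H6
  lookup 63.229.0.1: bits 0011111111100101 walk d0:H0→d1:-→d2:-→d3:-→d4:-→d5:-→d6:H5→d7:-→d8:H6→d9:-→d10:-→d11:-→d12:H3→d13:-→d14:-→d15:-→d16:H0 -> H0
  lookup 120.157.206.16: bits 0111100010011101110011100001 walk d0:H0→d1:-→d2:-→d3:-→d4:-→d5:-→d6:-→d7:-→d8:-→d9:-→d10:-→d11:-→d12:-→d13:-→d14:-→d15:-→d16:-→d17:-→d18:-→d19:-→d20:H3→d21:-→d22:-→d23:-→d24:-→d25:-→d26:-→d27:-→d28:H1 -> H1
  + 114.66.187.112/28 (H1) depth=28
  lookup 63.229.232.1: bits 0011111111100101111010000 walk d0:H0→d1:-→d2:-→d3:-→d4:-→d5:-→d6:H5→d7:-→d8:H6→d9:-→d10:-→d11:-→d12:H3→d13:-→d14:-→d15:-→d16:H0→d17:-→d18:-→d19:-→d20:H4→d21:-→d22:-→d23:-→d24:-→d25:H0 -> H0
  lookup 63.0.9.199: bits 00111111 walk d0:H0→d1:-→d2:-→d3:-→d4:-→d5:-→d6:H5→d7:-→d8:H6 -> H6
  lookup 63.227.5.79: bits 0011111111100 walk d0:H0→d1:-→d2:-→d3:-→d4:-→d5:-→d6:H5→d7:-→d8:H6→d9:-→d10:-→d11:-→d12:H3→d13:- -> H3
  del 60.0.0.0/6 (clear depth 6)
  + 96.0.0.0/3 (H5) depth=3
  + 120.157.192.0/20 (H0) depth=20
  + 63.224.0.0/12 (H3) depth=12

== LOOKUPS ==
["H5","H5","H3","H3","H3","H6","H0","H1","H0","H6","H3"]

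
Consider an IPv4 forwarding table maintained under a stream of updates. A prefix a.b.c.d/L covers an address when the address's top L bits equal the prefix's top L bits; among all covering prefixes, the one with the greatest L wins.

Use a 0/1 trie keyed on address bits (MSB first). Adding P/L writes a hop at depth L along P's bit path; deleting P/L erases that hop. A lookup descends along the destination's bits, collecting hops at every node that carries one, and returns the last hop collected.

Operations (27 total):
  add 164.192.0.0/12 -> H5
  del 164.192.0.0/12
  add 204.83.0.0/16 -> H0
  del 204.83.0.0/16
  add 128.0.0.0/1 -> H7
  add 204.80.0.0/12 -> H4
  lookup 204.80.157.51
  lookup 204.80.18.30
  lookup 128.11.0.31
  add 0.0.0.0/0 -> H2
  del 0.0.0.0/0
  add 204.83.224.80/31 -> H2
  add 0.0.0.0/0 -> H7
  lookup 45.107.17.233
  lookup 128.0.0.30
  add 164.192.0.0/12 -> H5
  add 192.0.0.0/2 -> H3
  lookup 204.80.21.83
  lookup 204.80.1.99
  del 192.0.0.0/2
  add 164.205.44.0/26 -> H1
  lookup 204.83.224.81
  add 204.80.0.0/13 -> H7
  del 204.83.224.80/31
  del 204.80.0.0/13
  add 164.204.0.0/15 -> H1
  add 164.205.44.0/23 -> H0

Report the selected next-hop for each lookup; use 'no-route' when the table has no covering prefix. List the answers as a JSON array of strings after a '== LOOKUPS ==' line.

Process each operation:
  + 164.192.0.0/12 (H5) depth=12
  - 164.192.0.0/12 clear@12
  + 204.83.0.0/16 (H0) depth=16
  - 204.83.0.0/16 clear@16
  + 128.0.0.0/1 (H7) depth=1
  + 204.80.0.0/12 (H4) depth=12
  lookup 204.80.157.51: bits 11001100010100 walk d0:-→d1:H7→d2:-→d3:-→d4:-→d5:-→d6:-→d7:-→d8:-→d9:-→d10:-→d11:-→d12:H4→d13:-→d14:- -> H4
  lookup 204.80.18.30: bits 11001100010100 walk d0:-→d1:H7→d2:-→d3:-→d4:-→d5:-→d6:-→d7:-→d8:-→d9:-→d10:-→d11:-→d12:H4→d13:-→d14:- -> H4
  lookup 128.11.0.31: bits 10 walk d0:-→d1:H7→d2:- -> H7
  + 0.0.0.0/0 (H2) depth=0
  - 0.0.0.0/0 clear@0
  + 204.83.224.80/31 (H2) depth=31
  + 0.0.0.0/0 (H7) depth=0
  lookup 45.107.17.233: bits ε walk d0:H7 -> H7
  lookup 128.0.0.30: bits 10 walk d0:H7→d1:H7→d2:- -> H7
  + 164.192.0.0/12 (H5) depth=12
  + 192.0.0.0/2 (H3) depth=2
  lookup 204.80.21.83: bits 11001100010100 walk d0:H7→d1:H7→d2:H3→d3:-→d4:-→d5:-→d6:-→d7:-→d8:-→d9:-→d10:-→d11:-→d12:H4→d13:-→d14:- -> H4
  lookup 204.80.1.99: bits 11001100010100 walk d0:H7→d1:H7→d2:H3→d3:-→d4:-→d5:-→d6:-→d7:-→d8:-→d9:-→d10:-→d11:-→d12:H4→d13:-→d14:- -> H4
  - 192.0.0.0/2 clear@2
  + 164.205.44.0/26 (H1) depth=26
  lookup 204.83.224.81: bits 1100110001010011111000000101000 walk d0:H7→d1:H7→d2:-→d3:-→d4:-→d5:-→d6:-→d7:-→d8:-→d9:-→d10:-→d11:-→d12:H4→d13:-→d14:-→d15:-→d16:-→d17:-→d18:-→d19:-→d20:-→d21:-→d22:-→d23:-→d24:-→d25:-→d26:-→d27:-→d28:-→d29:-→d30:-→d31:H2 -> H2
  + 204.80.0.0/13 (H7) depth=13
  - 204.83.224.80/31 clear@31
  - 204.80.0.0/13 clear@13
  + 164.204.0.0/15 (H1) depth=15
  + 164.205.44.0/23 (H0) depth=23

== LOOKUPS ==
["H4","H4","H7","H7","H7","H4","H4","H2"]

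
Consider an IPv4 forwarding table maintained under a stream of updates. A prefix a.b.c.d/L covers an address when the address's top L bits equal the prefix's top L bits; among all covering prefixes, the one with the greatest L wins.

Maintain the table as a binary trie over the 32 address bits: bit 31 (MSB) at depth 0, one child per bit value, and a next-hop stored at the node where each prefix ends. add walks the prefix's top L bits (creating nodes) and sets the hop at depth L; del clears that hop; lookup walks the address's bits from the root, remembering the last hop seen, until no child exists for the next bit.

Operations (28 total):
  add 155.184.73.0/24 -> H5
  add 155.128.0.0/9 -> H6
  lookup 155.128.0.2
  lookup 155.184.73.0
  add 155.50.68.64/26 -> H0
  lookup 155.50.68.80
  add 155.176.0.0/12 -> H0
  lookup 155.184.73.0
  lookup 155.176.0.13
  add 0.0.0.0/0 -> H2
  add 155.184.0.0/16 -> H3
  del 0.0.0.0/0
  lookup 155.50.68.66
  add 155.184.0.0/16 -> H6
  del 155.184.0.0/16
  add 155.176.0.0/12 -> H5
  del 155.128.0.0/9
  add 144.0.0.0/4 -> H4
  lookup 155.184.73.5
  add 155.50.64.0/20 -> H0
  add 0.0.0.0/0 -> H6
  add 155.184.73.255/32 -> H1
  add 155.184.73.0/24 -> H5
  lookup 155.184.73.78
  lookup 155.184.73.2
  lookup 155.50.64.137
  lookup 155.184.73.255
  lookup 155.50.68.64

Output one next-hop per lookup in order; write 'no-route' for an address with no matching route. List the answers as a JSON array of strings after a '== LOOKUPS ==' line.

Apply in order:
  add 155.184.73.0/24 -> H5 at depth 24
  add 155.128.0.0/9 -> H6 at depth 9
  Q 155.128.0.2: descend 1001101110 ; hops seen [H6] ; pick H6
  Q 155.184.73.0: descend 100110111011100001001001 ; hops seen [H6,H5] ; pick H5
  add 155.50.68.64/26 -> H0 at depth 26
  Q 155.50.68.80: descend 10011011001100100100010001 ; hops seen [H0] ; pick H0
  add 155.176.0.0/12 -> H0 at depth 12
  Q 155.184.73.0: descend 100110111011100001001001 ; hops seen [H6,H0,H5] ; pick H5
  Q 155.176.0.13: descend 100110111011 ; hops seen [H6,H0] ; pick H0
  add 0.0.0.0/0 -> H2 at depth 0
  add 155.184.0.0/16 -> H3 at depth 16
  - 0.0.0.0/0 clear@0
  Q 155.50.68.66: descend 10011011001100100100010001 ; hops seen [H0] ; pick H0
  add 155.184.0.0/16 -> H6 at depth 16
  - 155.184.0.0/16 clear@16
  add 155.176.0.0/12 -> H5 at depth 12
  - 155.128.0.0/9 clear@9
  add 144.0.0.0/4 -> H4 at depth 4
  Q 155.184.73.5: descend 100110111011100001001001 ; hops seen [H4,H5,H5] ; pick H5
  add 155.50.64.0/20 -> H0 at depth 20
  add 0.0.0.0/0 -> H6 at depth 0
  add 155.184.73.255/32 -> H1 at depth 32
  add 155.184.73.0/24 -> H5 at depth 24
  Q 155.184.73.78: descend 100110111011100001001001 ; hops seen [H6,H4,H5,H5] ; pick H5
  Q 155.184.73.2: descend 100110111011100001001001 ; hops seen [H6,H4,H5,H5] ; pick H5
  Q 155.50.64.137: descend 100110110011001001000 ; hops seen [H6,H4,H0] ; pick H0
  Q 155.184.73.255: descend 10011011101110000100100111111111 ; hops seen [H6,H4,H5,H5,H1] ; pick H1
  Q 155.50.68.64: descend 10011011001100100100010001 ; hops seen [H6,H4,H0,H0] ; pick H0

== LOOKUPS ==
["H6","H5","H0","H5","H0","H0","H5","H5","H5","H0","H1","H0"]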